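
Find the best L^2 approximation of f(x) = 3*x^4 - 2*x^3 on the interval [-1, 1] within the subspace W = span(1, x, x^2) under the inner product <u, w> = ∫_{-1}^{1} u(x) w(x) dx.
g(x) = 18*x^2/7 - 6*x/5 - 9/35

The best approximation g ∈ W is the orthogonal projection of f onto W. Writing g = a_0 + a_1 x + a_2 x^2, the coefficients solve the normal equations G · a = b where
  G_{ij} = <φ_i, φ_j> and b_i = <f, φ_i>, with φ_0 = 1, φ_1 = x, φ_2 = x^2.
G =
  [2, 0, 2/3]
  [0, 2/3, 0]
  [2/3, 0, 2/5],
b = (6/5, -4/5, 6/7).
Solving gives a_0 = -9/35, a_1 = -6/5, a_2 = 18/7, so
  g(x) = 18*x^2/7 - 6*x/5 - 9/35.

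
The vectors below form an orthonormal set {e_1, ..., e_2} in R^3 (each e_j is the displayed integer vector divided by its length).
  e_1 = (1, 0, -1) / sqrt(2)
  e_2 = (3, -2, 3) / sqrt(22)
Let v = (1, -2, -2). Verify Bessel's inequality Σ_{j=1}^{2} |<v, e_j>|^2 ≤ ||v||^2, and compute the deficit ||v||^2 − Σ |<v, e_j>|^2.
Σ |<v, e_j>|^2 = 50/11; ||v||^2 = 9; deficit = 49/11

Write each e_j = u_j / sqrt(<u_j, u_j>) where u_j is the displayed integer vector. Then <v, e_j> = <v, u_j> / sqrt(<u_j, u_j>), so |<v, e_j>|^2 = <v, u_j>^2 / <u_j, u_j>.
Coefficients: <v, e_1> = 3/sqrt(2), <v, e_2> = 1/sqrt(22).
Square and sum: Σ |<v, e_j>|^2 = 50/11.
Compute ||v||^2 = v·v = 9.
Deficit = 9 − 50/11 = 49/11 ≥ 0, confirming Bessel's inequality. (The deficit equals ||v − Σ <v,e_j> e_j||^2, the squared distance from v to span{e_j}.)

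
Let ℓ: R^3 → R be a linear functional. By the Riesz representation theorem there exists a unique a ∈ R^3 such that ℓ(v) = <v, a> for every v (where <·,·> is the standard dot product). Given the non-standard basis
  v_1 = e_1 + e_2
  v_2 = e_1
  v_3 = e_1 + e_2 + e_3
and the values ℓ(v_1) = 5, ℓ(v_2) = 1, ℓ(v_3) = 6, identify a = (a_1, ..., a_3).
a = (1, 4, 1)

Write a = (a_1, ..., a_3) in the standard basis. For each basis vector v_i, ℓ(v_i) = <v_i, a> is a linear equation in the a_j's. Collect the n equations into a matrix system V a = ℓ, where row i of V is v_i (expressed in the standard basis). Since V is invertible (lower-triangular with 1s on the diagonal, up to permutation), solve by back-substitution:
  V =
[[1, 1, 0],
 [1, 0, 0],
 [1, 1, 1]]
  V a = (5, 1, 6)
Solving gives a = (1, 4, 1).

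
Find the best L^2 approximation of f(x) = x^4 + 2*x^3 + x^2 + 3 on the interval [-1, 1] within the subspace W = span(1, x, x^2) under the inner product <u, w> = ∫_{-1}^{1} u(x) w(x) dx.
g(x) = 13*x^2/7 + 6*x/5 + 102/35

The best approximation g ∈ W is the orthogonal projection of f onto W. Writing g = a_0 + a_1 x + a_2 x^2, the coefficients solve the normal equations G · a = b where
  G_{ij} = <φ_i, φ_j> and b_i = <f, φ_i>, with φ_0 = 1, φ_1 = x, φ_2 = x^2.
G =
  [2, 0, 2/3]
  [0, 2/3, 0]
  [2/3, 0, 2/5],
b = (106/15, 4/5, 94/35).
Solving gives a_0 = 102/35, a_1 = 6/5, a_2 = 13/7, so
  g(x) = 13*x^2/7 + 6*x/5 + 102/35.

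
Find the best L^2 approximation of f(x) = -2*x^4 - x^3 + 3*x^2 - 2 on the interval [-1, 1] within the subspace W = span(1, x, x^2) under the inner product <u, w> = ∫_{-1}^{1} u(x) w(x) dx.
g(x) = 9*x^2/7 - 3*x/5 - 64/35

The best approximation g ∈ W is the orthogonal projection of f onto W. Writing g = a_0 + a_1 x + a_2 x^2, the coefficients solve the normal equations G · a = b where
  G_{ij} = <φ_i, φ_j> and b_i = <f, φ_i>, with φ_0 = 1, φ_1 = x, φ_2 = x^2.
G =
  [2, 0, 2/3]
  [0, 2/3, 0]
  [2/3, 0, 2/5],
b = (-14/5, -2/5, -74/105).
Solving gives a_0 = -64/35, a_1 = -3/5, a_2 = 9/7, so
  g(x) = 9*x^2/7 - 3*x/5 - 64/35.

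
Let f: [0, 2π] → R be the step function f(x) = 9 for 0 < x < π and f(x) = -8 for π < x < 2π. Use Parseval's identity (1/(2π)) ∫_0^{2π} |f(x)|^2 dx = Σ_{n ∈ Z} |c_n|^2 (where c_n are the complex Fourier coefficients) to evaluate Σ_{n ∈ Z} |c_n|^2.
Σ |c_n|^2 = 145/2

Parseval equates the L^2 energy of f (normalised by 1/(2π)) with the ℓ^2 sum of its Fourier coefficients: (1/(2π)) ∫_0^{2π} |f|^2 = Σ |c_n|^2.
Compute the left side: (1/(2π)) [∫_0^π 9^2 dx + ∫_π^{2π} (-8)^2 dx] = (1/(2π)) · (81π + 64π) = (81 + 64)/2 = 145/2.
So Σ_{n ∈ Z} |c_n|^2 = 145/2.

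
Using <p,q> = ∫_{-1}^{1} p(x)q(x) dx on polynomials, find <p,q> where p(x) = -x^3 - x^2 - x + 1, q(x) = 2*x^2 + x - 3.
<p,q> = -68/15

Expand the product: p(x)·q(x) = -2*x^5 - 3*x^4 + 4*x^2 + 4*x - 3.
∫_{-1}^{1} of each monomial x^k gives [2/(k+1) if k even, 0 if k odd]. Integrating term-by-term (or equivalently evaluating the antiderivative F(x) = -x^6/3 - 3*x^5/5 + 4*x^3/3 + 2*x^2 - 3*x at the endpoints):
  F(1) − F(−1) = -3/5 − (59/15) = -68/15.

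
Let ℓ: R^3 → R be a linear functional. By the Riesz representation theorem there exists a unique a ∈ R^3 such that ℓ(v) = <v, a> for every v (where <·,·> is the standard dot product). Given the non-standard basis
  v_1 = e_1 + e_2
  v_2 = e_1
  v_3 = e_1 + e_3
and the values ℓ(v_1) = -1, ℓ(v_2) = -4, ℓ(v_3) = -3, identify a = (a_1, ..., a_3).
a = (-4, 3, 1)

Write a = (a_1, ..., a_3) in the standard basis. For each basis vector v_i, ℓ(v_i) = <v_i, a> is a linear equation in the a_j's. Collect the n equations into a matrix system V a = ℓ, where row i of V is v_i (expressed in the standard basis). Since V is invertible (lower-triangular with 1s on the diagonal, up to permutation), solve by back-substitution:
  V =
[[1, 1, 0],
 [1, 0, 0],
 [1, 0, 1]]
  V a = (-1, -4, -3)
Solving gives a = (-4, 3, 1).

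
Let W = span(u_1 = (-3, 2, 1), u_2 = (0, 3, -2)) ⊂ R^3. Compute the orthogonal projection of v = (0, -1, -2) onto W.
proj_W(v) = (84/83, -11/83, -58/83)

Set up U = [u_1 | ... | u_2] ∈ R^(3×2). The projector onto W = col(U) is P = U (U^T U)^(-1) U^T.
Compute U^T U =
  [14, 4]
  [4, 13],
and U^T v = (-4, 1).
Solve U^T U · c = U^T v for the coefficients: c = (-28/83, 15/83). The projection is proj_W(v) = U c.
Check: (v - proj_W(v)) · u_1 = 0  (should be 0).
Check: (v - proj_W(v)) · u_2 = 0  (should be 0).
Result: proj_W(v) = (84/83, -11/83, -58/83).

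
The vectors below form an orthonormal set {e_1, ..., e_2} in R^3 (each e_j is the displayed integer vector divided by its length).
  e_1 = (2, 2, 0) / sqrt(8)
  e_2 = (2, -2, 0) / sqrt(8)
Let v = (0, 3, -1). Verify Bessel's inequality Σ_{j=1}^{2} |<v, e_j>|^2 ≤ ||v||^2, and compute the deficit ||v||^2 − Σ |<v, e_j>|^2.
Σ |<v, e_j>|^2 = 9; ||v||^2 = 10; deficit = 1

Write each e_j = u_j / sqrt(<u_j, u_j>) where u_j is the displayed integer vector. Then <v, e_j> = <v, u_j> / sqrt(<u_j, u_j>), so |<v, e_j>|^2 = <v, u_j>^2 / <u_j, u_j>.
Coefficients: <v, e_1> = 6/sqrt(8), <v, e_2> = -6/sqrt(8).
Square and sum: Σ |<v, e_j>|^2 = 9.
Compute ||v||^2 = v·v = 10.
Deficit = 10 − 9 = 1 ≥ 0, confirming Bessel's inequality. (The deficit equals ||v − Σ <v,e_j> e_j||^2, the squared distance from v to span{e_j}.)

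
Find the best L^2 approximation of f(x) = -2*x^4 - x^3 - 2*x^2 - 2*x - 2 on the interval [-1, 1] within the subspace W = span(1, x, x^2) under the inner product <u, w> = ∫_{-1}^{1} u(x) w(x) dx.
g(x) = -26*x^2/7 - 13*x/5 - 64/35

The best approximation g ∈ W is the orthogonal projection of f onto W. Writing g = a_0 + a_1 x + a_2 x^2, the coefficients solve the normal equations G · a = b where
  G_{ij} = <φ_i, φ_j> and b_i = <f, φ_i>, with φ_0 = 1, φ_1 = x, φ_2 = x^2.
G =
  [2, 0, 2/3]
  [0, 2/3, 0]
  [2/3, 0, 2/5],
b = (-92/15, -26/15, -284/105).
Solving gives a_0 = -64/35, a_1 = -13/5, a_2 = -26/7, so
  g(x) = -26*x^2/7 - 13*x/5 - 64/35.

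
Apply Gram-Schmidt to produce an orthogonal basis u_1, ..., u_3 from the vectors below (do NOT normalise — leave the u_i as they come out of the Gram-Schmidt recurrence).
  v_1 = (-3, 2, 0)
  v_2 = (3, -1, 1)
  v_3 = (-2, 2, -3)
Orthogonal basis:
  u_1 = (-3, 2, 0)
  u_2 = (6/13, 9/13, 1)
  u_3 = (1, 3/2, -3/2)

Apply the Gram-Schmidt recurrence
  u_1 = v_1
  u_i = v_i − Σ_{j<i} ((v_i · u_j) / (u_j · u_j)) · u_j.

Step by step this gives:
  u_1 = (-3, 2, 0)
  u_2 = (6/13, 9/13, 1)
  u_3 = (1, 3/2, -3/2)

Orthogonality check:
  u_2 · u_1 = 0 (should be 0)
  u_3 · u_1 = 0 (should be 0)
  u_3 · u_2 = 0 (should be 0)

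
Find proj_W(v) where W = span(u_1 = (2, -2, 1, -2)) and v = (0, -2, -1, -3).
proj_W(v) = (18/13, -18/13, 9/13, -18/13)

Set up U = [u_1 | ... | u_1] ∈ R^(4×1). The projector onto W = col(U) is P = U (U^T U)^(-1) U^T.
Compute U^T U =
  [13],
and U^T v = (9).
Solve U^T U · c = U^T v for the coefficients: c = (9/13). The projection is proj_W(v) = U c.
Check: (v - proj_W(v)) · u_1 = 0  (should be 0).
Result: proj_W(v) = (18/13, -18/13, 9/13, -18/13).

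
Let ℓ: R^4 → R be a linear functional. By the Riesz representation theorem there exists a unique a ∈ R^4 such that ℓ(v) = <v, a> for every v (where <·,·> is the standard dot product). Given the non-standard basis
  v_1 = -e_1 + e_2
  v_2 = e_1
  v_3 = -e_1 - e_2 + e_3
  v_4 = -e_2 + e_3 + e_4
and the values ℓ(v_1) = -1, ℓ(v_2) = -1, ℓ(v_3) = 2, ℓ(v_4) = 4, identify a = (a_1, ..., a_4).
a = (-1, -2, -1, 3)

Write a = (a_1, ..., a_4) in the standard basis. For each basis vector v_i, ℓ(v_i) = <v_i, a> is a linear equation in the a_j's. Collect the n equations into a matrix system V a = ℓ, where row i of V is v_i (expressed in the standard basis). Since V is invertible (lower-triangular with 1s on the diagonal, up to permutation), solve by back-substitution:
  V =
[[-1, 1, 0, 0],
 [1, 0, 0, 0],
 [-1, -1, 1, 0],
 [0, -1, 1, 1]]
  V a = (-1, -1, 2, 4)
Solving gives a = (-1, -2, -1, 3).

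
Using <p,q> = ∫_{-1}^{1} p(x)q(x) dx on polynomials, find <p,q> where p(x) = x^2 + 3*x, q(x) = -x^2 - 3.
<p,q> = -12/5

Expand the product: p(x)·q(x) = -x^4 - 3*x^3 - 3*x^2 - 9*x.
∫_{-1}^{1} of each monomial x^k gives [2/(k+1) if k even, 0 if k odd]. Integrating term-by-term (or equivalently evaluating the antiderivative F(x) = -x^5/5 - 3*x^4/4 - x^3 - 9*x^2/2 at the endpoints):
  F(1) − F(−1) = -129/20 − (-81/20) = -12/5.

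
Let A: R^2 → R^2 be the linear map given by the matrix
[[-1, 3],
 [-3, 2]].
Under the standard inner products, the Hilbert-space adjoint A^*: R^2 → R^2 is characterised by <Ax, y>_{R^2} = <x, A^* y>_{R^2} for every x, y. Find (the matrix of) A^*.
A^* = A^T =
[[-1, -3],
 [3, 2]]

For real matrices with standard dot products, the defining identity <Ax, y> = <x, A^* y> gives (Ax)^T y = x^T (A^*) y, i.e. x^T A^T y = x^T (A^*) y. Since this holds for all x, y, we must have A^* = A^T. Therefore
A^* =
[[-1, -3],
 [3, 2]].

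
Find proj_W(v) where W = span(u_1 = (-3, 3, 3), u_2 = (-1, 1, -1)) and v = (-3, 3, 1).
proj_W(v) = (-3, 3, 1)

Set up U = [u_1 | ... | u_2] ∈ R^(3×2). The projector onto W = col(U) is P = U (U^T U)^(-1) U^T.
Compute U^T U =
  [27, 3]
  [3, 3],
and U^T v = (21, 5).
Solve U^T U · c = U^T v for the coefficients: c = (2/3, 1). The projection is proj_W(v) = U c.
Check: (v - proj_W(v)) · u_1 = 0  (should be 0).
Check: (v - proj_W(v)) · u_2 = 0  (should be 0).
Result: proj_W(v) = (-3, 3, 1).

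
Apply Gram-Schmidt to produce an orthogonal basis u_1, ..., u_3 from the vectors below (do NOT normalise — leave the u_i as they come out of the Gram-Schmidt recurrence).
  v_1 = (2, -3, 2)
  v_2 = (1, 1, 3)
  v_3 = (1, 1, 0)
Orthogonal basis:
  u_1 = (2, -3, 2)
  u_2 = (7/17, 32/17, 41/17)
  u_3 = (55/54, 10/27, -25/54)

Apply the Gram-Schmidt recurrence
  u_1 = v_1
  u_i = v_i − Σ_{j<i} ((v_i · u_j) / (u_j · u_j)) · u_j.

Step by step this gives:
  u_1 = (2, -3, 2)
  u_2 = (7/17, 32/17, 41/17)
  u_3 = (55/54, 10/27, -25/54)

Orthogonality check:
  u_2 · u_1 = 0 (should be 0)
  u_3 · u_1 = 0 (should be 0)
  u_3 · u_2 = 0 (should be 0)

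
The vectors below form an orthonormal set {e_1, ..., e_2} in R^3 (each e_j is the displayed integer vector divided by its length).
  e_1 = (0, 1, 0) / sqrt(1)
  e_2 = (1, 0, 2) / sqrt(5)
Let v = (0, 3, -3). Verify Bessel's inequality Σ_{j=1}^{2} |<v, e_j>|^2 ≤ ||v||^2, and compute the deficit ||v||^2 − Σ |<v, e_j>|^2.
Σ |<v, e_j>|^2 = 81/5; ||v||^2 = 18; deficit = 9/5

Write each e_j = u_j / sqrt(<u_j, u_j>) where u_j is the displayed integer vector. Then <v, e_j> = <v, u_j> / sqrt(<u_j, u_j>), so |<v, e_j>|^2 = <v, u_j>^2 / <u_j, u_j>.
Coefficients: <v, e_1> = 3/sqrt(1), <v, e_2> = -6/sqrt(5).
Square and sum: Σ |<v, e_j>|^2 = 81/5.
Compute ||v||^2 = v·v = 18.
Deficit = 18 − 81/5 = 9/5 ≥ 0, confirming Bessel's inequality. (The deficit equals ||v − Σ <v,e_j> e_j||^2, the squared distance from v to span{e_j}.)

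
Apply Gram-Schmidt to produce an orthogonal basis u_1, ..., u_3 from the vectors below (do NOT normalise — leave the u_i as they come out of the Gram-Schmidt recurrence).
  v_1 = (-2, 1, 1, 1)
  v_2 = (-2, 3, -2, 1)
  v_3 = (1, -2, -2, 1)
Orthogonal basis:
  u_1 = (-2, 1, 1, 1)
  u_2 = (-2/7, 15/7, -20/7, 1/7)
  u_3 = (-2/5, -3/2, -1, 17/10)

Apply the Gram-Schmidt recurrence
  u_1 = v_1
  u_i = v_i − Σ_{j<i} ((v_i · u_j) / (u_j · u_j)) · u_j.

Step by step this gives:
  u_1 = (-2, 1, 1, 1)
  u_2 = (-2/7, 15/7, -20/7, 1/7)
  u_3 = (-2/5, -3/2, -1, 17/10)

Orthogonality check:
  u_2 · u_1 = 0 (should be 0)
  u_3 · u_1 = 0 (should be 0)
  u_3 · u_2 = 0 (should be 0)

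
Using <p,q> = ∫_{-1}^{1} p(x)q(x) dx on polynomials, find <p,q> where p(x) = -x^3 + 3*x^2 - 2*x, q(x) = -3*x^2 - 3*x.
<p,q> = 8/5

Expand the product: p(x)·q(x) = 3*x^5 - 6*x^4 - 3*x^3 + 6*x^2.
∫_{-1}^{1} of each monomial x^k gives [2/(k+1) if k even, 0 if k odd]. Integrating term-by-term (or equivalently evaluating the antiderivative F(x) = x^6/2 - 6*x^5/5 - 3*x^4/4 + 2*x^3 at the endpoints):
  F(1) − F(−1) = 11/20 − (-21/20) = 8/5.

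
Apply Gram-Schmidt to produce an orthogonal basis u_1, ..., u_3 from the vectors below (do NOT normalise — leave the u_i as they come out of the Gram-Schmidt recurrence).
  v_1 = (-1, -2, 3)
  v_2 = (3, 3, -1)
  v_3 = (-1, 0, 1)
Orthogonal basis:
  u_1 = (-1, -2, 3)
  u_2 = (15/7, 9/7, 11/7)
  u_3 = (-35/61, 40/61, 15/61)

Apply the Gram-Schmidt recurrence
  u_1 = v_1
  u_i = v_i − Σ_{j<i} ((v_i · u_j) / (u_j · u_j)) · u_j.

Step by step this gives:
  u_1 = (-1, -2, 3)
  u_2 = (15/7, 9/7, 11/7)
  u_3 = (-35/61, 40/61, 15/61)

Orthogonality check:
  u_2 · u_1 = 0 (should be 0)
  u_3 · u_1 = 0 (should be 0)
  u_3 · u_2 = 0 (should be 0)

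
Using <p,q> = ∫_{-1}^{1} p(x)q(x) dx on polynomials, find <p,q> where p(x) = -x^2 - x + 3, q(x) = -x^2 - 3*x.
<p,q> = 2/5

Expand the product: p(x)·q(x) = x^4 + 4*x^3 - 9*x.
∫_{-1}^{1} of each monomial x^k gives [2/(k+1) if k even, 0 if k odd]. Integrating term-by-term (or equivalently evaluating the antiderivative F(x) = x^5/5 + x^4 - 9*x^2/2 at the endpoints):
  F(1) − F(−1) = -33/10 − (-37/10) = 2/5.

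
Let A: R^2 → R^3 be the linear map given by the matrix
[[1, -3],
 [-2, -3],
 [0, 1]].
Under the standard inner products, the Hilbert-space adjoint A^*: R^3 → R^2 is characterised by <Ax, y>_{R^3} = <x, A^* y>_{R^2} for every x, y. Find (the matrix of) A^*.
A^* = A^T =
[[1, -2, 0],
 [-3, -3, 1]]

For real matrices with standard dot products, the defining identity <Ax, y> = <x, A^* y> gives (Ax)^T y = x^T (A^*) y, i.e. x^T A^T y = x^T (A^*) y. Since this holds for all x, y, we must have A^* = A^T. Therefore
A^* =
[[1, -2, 0],
 [-3, -3, 1]].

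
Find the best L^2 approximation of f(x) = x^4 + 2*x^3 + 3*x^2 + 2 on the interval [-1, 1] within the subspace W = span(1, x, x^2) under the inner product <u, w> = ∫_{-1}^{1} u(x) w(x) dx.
g(x) = 27*x^2/7 + 6*x/5 + 67/35

The best approximation g ∈ W is the orthogonal projection of f onto W. Writing g = a_0 + a_1 x + a_2 x^2, the coefficients solve the normal equations G · a = b where
  G_{ij} = <φ_i, φ_j> and b_i = <f, φ_i>, with φ_0 = 1, φ_1 = x, φ_2 = x^2.
G =
  [2, 0, 2/3]
  [0, 2/3, 0]
  [2/3, 0, 2/5],
b = (32/5, 4/5, 296/105).
Solving gives a_0 = 67/35, a_1 = 6/5, a_2 = 27/7, so
  g(x) = 27*x^2/7 + 6*x/5 + 67/35.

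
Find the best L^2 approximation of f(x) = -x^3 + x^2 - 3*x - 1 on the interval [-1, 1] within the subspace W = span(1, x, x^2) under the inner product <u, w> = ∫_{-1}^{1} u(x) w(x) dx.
g(x) = x^2 - 18*x/5 - 1

The best approximation g ∈ W is the orthogonal projection of f onto W. Writing g = a_0 + a_1 x + a_2 x^2, the coefficients solve the normal equations G · a = b where
  G_{ij} = <φ_i, φ_j> and b_i = <f, φ_i>, with φ_0 = 1, φ_1 = x, φ_2 = x^2.
G =
  [2, 0, 2/3]
  [0, 2/3, 0]
  [2/3, 0, 2/5],
b = (-4/3, -12/5, -4/15).
Solving gives a_0 = -1, a_1 = -18/5, a_2 = 1, so
  g(x) = x^2 - 18*x/5 - 1.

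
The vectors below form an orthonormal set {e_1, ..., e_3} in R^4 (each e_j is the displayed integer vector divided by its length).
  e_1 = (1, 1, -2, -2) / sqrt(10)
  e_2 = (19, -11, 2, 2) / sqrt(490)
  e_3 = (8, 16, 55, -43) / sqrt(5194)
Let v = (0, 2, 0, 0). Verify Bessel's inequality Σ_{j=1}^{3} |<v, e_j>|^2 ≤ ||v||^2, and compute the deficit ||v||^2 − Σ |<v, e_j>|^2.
Σ |<v, e_j>|^2 = 84/53; ||v||^2 = 4; deficit = 128/53

Write each e_j = u_j / sqrt(<u_j, u_j>) where u_j is the displayed integer vector. Then <v, e_j> = <v, u_j> / sqrt(<u_j, u_j>), so |<v, e_j>|^2 = <v, u_j>^2 / <u_j, u_j>.
Coefficients: <v, e_1> = 2/sqrt(10), <v, e_2> = -22/sqrt(490), <v, e_3> = 32/sqrt(5194).
Square and sum: Σ |<v, e_j>|^2 = 84/53.
Compute ||v||^2 = v·v = 4.
Deficit = 4 − 84/53 = 128/53 ≥ 0, confirming Bessel's inequality. (The deficit equals ||v − Σ <v,e_j> e_j||^2, the squared distance from v to span{e_j}.)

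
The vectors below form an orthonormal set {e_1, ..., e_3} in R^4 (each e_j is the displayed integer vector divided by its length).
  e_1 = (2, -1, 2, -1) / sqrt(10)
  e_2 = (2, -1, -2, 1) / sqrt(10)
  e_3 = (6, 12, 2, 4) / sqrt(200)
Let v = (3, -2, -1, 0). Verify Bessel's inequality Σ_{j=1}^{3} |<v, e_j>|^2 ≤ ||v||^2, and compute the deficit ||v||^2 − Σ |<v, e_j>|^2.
Σ |<v, e_j>|^2 = 348/25; ||v||^2 = 14; deficit = 2/25

Write each e_j = u_j / sqrt(<u_j, u_j>) where u_j is the displayed integer vector. Then <v, e_j> = <v, u_j> / sqrt(<u_j, u_j>), so |<v, e_j>|^2 = <v, u_j>^2 / <u_j, u_j>.
Coefficients: <v, e_1> = 6/sqrt(10), <v, e_2> = 10/sqrt(10), <v, e_3> = -8/sqrt(200).
Square and sum: Σ |<v, e_j>|^2 = 348/25.
Compute ||v||^2 = v·v = 14.
Deficit = 14 − 348/25 = 2/25 ≥ 0, confirming Bessel's inequality. (The deficit equals ||v − Σ <v,e_j> e_j||^2, the squared distance from v to span{e_j}.)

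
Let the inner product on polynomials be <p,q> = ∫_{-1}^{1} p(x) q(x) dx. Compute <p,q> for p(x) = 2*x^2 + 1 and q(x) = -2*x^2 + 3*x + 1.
<p,q> = 2/5

Expand the product: p(x)·q(x) = -4*x^4 + 6*x^3 + 3*x + 1.
∫_{-1}^{1} of each monomial x^k gives [2/(k+1) if k even, 0 if k odd]. Integrating term-by-term (or equivalently evaluating the antiderivative F(x) = -4*x^5/5 + 3*x^4/2 + 3*x^2/2 + x at the endpoints):
  F(1) − F(−1) = 16/5 − (14/5) = 2/5.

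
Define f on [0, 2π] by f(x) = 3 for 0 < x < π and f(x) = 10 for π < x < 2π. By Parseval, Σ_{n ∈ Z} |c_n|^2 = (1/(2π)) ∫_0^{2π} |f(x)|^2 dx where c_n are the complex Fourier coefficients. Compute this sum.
Σ |c_n|^2 = 109/2

Parseval equates the L^2 energy of f (normalised by 1/(2π)) with the ℓ^2 sum of its Fourier coefficients: (1/(2π)) ∫_0^{2π} |f|^2 = Σ |c_n|^2.
Compute the left side: (1/(2π)) [∫_0^π 3^2 dx + ∫_π^{2π} 10^2 dx] = (1/(2π)) · (9π + 100π) = (9 + 100)/2 = 109/2.
So Σ_{n ∈ Z} |c_n|^2 = 109/2.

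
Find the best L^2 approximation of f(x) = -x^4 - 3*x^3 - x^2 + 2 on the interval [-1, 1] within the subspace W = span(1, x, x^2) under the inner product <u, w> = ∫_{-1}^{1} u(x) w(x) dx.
g(x) = -13*x^2/7 - 9*x/5 + 73/35

The best approximation g ∈ W is the orthogonal projection of f onto W. Writing g = a_0 + a_1 x + a_2 x^2, the coefficients solve the normal equations G · a = b where
  G_{ij} = <φ_i, φ_j> and b_i = <f, φ_i>, with φ_0 = 1, φ_1 = x, φ_2 = x^2.
G =
  [2, 0, 2/3]
  [0, 2/3, 0]
  [2/3, 0, 2/5],
b = (44/15, -6/5, 68/105).
Solving gives a_0 = 73/35, a_1 = -9/5, a_2 = -13/7, so
  g(x) = -13*x^2/7 - 9*x/5 + 73/35.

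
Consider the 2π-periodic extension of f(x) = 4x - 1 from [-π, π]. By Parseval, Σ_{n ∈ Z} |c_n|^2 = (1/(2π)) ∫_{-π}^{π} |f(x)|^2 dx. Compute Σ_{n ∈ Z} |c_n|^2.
Σ |c_n|^2 = 16π^2/3 + 1

Expand and integrate term by term over [-π, π]:
  ∫ (4x)^2 dx = 16·(2π^3/3); ∫ 2·4·(-1)·x dx = 0 (odd integrand); ∫ (-1)^2 dx = 1·2π.
So (1/(2π)) ∫_{-π}^{π} (4x - 1)^2 dx = 16π^2/3 + 1 = 16π^2/3 + 1.
Parseval ⇒ Σ |c_n|^2 = 16π^2/3 + 1.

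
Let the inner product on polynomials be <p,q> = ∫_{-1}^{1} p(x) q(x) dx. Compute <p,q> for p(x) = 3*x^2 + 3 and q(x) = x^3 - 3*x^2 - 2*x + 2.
<p,q> = 32/5

Expand the product: p(x)·q(x) = 3*x^5 - 9*x^4 - 3*x^3 - 3*x^2 - 6*x + 6.
∫_{-1}^{1} of each monomial x^k gives [2/(k+1) if k even, 0 if k odd]. Integrating term-by-term (or equivalently evaluating the antiderivative F(x) = x^6/2 - 9*x^5/5 - 3*x^4/4 - x^3 - 3*x^2 + 6*x at the endpoints):
  F(1) − F(−1) = -1/20 − (-129/20) = 32/5.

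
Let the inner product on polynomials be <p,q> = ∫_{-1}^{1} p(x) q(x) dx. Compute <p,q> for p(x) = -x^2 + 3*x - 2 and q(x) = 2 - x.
<p,q> = -34/3

Expand the product: p(x)·q(x) = x^3 - 5*x^2 + 8*x - 4.
∫_{-1}^{1} of each monomial x^k gives [2/(k+1) if k even, 0 if k odd]. Integrating term-by-term (or equivalently evaluating the antiderivative F(x) = x^4/4 - 5*x^3/3 + 4*x^2 - 4*x at the endpoints):
  F(1) − F(−1) = -17/12 − (119/12) = -34/3.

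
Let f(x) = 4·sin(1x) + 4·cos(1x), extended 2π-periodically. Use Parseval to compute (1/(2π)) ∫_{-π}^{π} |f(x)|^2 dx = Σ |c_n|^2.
Σ |c_n|^2 = 16

Expand |f|^2 and use orthogonality of {sin(nx), cos(mx)} on [-π, π]:
  ∫_{-π}^{π} sin(nx)^2 dx = π, ∫ cos(mx)^2 dx = π, and cross terms integrate to 0.
So ∫_{-π}^{π} f(x)^2 dx = 4^2 · π + 4^2 · π = (16 + 16)π.
Divide by 2π: (16 + 16)/2 = 16.
By Parseval, this equals Σ |c_n|^2.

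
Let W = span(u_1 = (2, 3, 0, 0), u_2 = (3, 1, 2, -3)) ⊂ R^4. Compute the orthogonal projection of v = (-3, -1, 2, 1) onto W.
proj_W(v) = (-180/109, -207/109, -36/109, 54/109)

Set up U = [u_1 | ... | u_2] ∈ R^(4×2). The projector onto W = col(U) is P = U (U^T U)^(-1) U^T.
Compute U^T U =
  [13, 9]
  [9, 23],
and U^T v = (-9, -9).
Solve U^T U · c = U^T v for the coefficients: c = (-63/109, -18/109). The projection is proj_W(v) = U c.
Check: (v - proj_W(v)) · u_1 = 0  (should be 0).
Check: (v - proj_W(v)) · u_2 = 0  (should be 0).
Result: proj_W(v) = (-180/109, -207/109, -36/109, 54/109).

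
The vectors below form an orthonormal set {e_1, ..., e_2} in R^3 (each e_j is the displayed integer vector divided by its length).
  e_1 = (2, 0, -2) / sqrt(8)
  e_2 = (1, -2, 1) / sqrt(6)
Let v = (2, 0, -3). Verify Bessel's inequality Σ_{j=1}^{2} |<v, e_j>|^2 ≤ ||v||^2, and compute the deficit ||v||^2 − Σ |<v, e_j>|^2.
Σ |<v, e_j>|^2 = 38/3; ||v||^2 = 13; deficit = 1/3

Write each e_j = u_j / sqrt(<u_j, u_j>) where u_j is the displayed integer vector. Then <v, e_j> = <v, u_j> / sqrt(<u_j, u_j>), so |<v, e_j>|^2 = <v, u_j>^2 / <u_j, u_j>.
Coefficients: <v, e_1> = 10/sqrt(8), <v, e_2> = -1/sqrt(6).
Square and sum: Σ |<v, e_j>|^2 = 38/3.
Compute ||v||^2 = v·v = 13.
Deficit = 13 − 38/3 = 1/3 ≥ 0, confirming Bessel's inequality. (The deficit equals ||v − Σ <v,e_j> e_j||^2, the squared distance from v to span{e_j}.)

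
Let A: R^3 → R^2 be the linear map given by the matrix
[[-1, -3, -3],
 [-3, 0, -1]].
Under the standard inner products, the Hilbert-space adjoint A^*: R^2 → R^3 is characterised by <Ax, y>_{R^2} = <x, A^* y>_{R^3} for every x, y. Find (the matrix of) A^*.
A^* = A^T =
[[-1, -3],
 [-3, 0],
 [-3, -1]]

For real matrices with standard dot products, the defining identity <Ax, y> = <x, A^* y> gives (Ax)^T y = x^T (A^*) y, i.e. x^T A^T y = x^T (A^*) y. Since this holds for all x, y, we must have A^* = A^T. Therefore
A^* =
[[-1, -3],
 [-3, 0],
 [-3, -1]].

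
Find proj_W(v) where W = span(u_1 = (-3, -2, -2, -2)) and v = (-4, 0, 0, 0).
proj_W(v) = (-12/7, -8/7, -8/7, -8/7)

Set up U = [u_1 | ... | u_1] ∈ R^(4×1). The projector onto W = col(U) is P = U (U^T U)^(-1) U^T.
Compute U^T U =
  [21],
and U^T v = (12).
Solve U^T U · c = U^T v for the coefficients: c = (4/7). The projection is proj_W(v) = U c.
Check: (v - proj_W(v)) · u_1 = 0  (should be 0).
Result: proj_W(v) = (-12/7, -8/7, -8/7, -8/7).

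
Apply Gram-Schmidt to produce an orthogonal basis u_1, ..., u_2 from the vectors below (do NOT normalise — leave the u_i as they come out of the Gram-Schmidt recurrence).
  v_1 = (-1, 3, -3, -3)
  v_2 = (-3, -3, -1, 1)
Orthogonal basis:
  u_1 = (-1, 3, -3, -3)
  u_2 = (-45/14, -33/14, -23/14, 5/14)

Apply the Gram-Schmidt recurrence
  u_1 = v_1
  u_i = v_i − Σ_{j<i} ((v_i · u_j) / (u_j · u_j)) · u_j.

Step by step this gives:
  u_1 = (-1, 3, -3, -3)
  u_2 = (-45/14, -33/14, -23/14, 5/14)

Orthogonality check:
  u_2 · u_1 = 0 (should be 0)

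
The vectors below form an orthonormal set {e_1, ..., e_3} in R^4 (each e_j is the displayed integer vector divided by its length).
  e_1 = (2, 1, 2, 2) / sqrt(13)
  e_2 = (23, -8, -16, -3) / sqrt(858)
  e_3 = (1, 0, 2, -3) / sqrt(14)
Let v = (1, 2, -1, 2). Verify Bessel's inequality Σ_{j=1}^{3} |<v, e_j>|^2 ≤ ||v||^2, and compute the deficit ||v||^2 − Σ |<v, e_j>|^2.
Σ |<v, e_j>|^2 = 218/33; ||v||^2 = 10; deficit = 112/33

Write each e_j = u_j / sqrt(<u_j, u_j>) where u_j is the displayed integer vector. Then <v, e_j> = <v, u_j> / sqrt(<u_j, u_j>), so |<v, e_j>|^2 = <v, u_j>^2 / <u_j, u_j>.
Coefficients: <v, e_1> = 6/sqrt(13), <v, e_2> = 17/sqrt(858), <v, e_3> = -7/sqrt(14).
Square and sum: Σ |<v, e_j>|^2 = 218/33.
Compute ||v||^2 = v·v = 10.
Deficit = 10 − 218/33 = 112/33 ≥ 0, confirming Bessel's inequality. (The deficit equals ||v − Σ <v,e_j> e_j||^2, the squared distance from v to span{e_j}.)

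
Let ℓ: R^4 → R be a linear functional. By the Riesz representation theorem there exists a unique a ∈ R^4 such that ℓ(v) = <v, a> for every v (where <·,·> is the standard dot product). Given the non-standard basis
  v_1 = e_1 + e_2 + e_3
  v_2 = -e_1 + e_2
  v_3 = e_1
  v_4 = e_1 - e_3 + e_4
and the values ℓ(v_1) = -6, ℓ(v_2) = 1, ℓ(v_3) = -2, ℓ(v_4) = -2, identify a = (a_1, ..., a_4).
a = (-2, -1, -3, -3)

Write a = (a_1, ..., a_4) in the standard basis. For each basis vector v_i, ℓ(v_i) = <v_i, a> is a linear equation in the a_j's. Collect the n equations into a matrix system V a = ℓ, where row i of V is v_i (expressed in the standard basis). Since V is invertible (lower-triangular with 1s on the diagonal, up to permutation), solve by back-substitution:
  V =
[[1, 1, 1, 0],
 [-1, 1, 0, 0],
 [1, 0, 0, 0],
 [1, 0, -1, 1]]
  V a = (-6, 1, -2, -2)
Solving gives a = (-2, -1, -3, -3).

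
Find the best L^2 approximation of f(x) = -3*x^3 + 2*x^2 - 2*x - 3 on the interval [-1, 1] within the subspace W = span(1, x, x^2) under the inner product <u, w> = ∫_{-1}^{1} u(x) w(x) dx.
g(x) = 2*x^2 - 19*x/5 - 3

The best approximation g ∈ W is the orthogonal projection of f onto W. Writing g = a_0 + a_1 x + a_2 x^2, the coefficients solve the normal equations G · a = b where
  G_{ij} = <φ_i, φ_j> and b_i = <f, φ_i>, with φ_0 = 1, φ_1 = x, φ_2 = x^2.
G =
  [2, 0, 2/3]
  [0, 2/3, 0]
  [2/3, 0, 2/5],
b = (-14/3, -38/15, -6/5).
Solving gives a_0 = -3, a_1 = -19/5, a_2 = 2, so
  g(x) = 2*x^2 - 19*x/5 - 3.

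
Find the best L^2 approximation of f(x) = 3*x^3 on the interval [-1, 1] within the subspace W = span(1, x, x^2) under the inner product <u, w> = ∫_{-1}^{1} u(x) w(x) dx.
g(x) = 9*x/5

The best approximation g ∈ W is the orthogonal projection of f onto W. Writing g = a_0 + a_1 x + a_2 x^2, the coefficients solve the normal equations G · a = b where
  G_{ij} = <φ_i, φ_j> and b_i = <f, φ_i>, with φ_0 = 1, φ_1 = x, φ_2 = x^2.
G =
  [2, 0, 2/3]
  [0, 2/3, 0]
  [2/3, 0, 2/5],
b = (0, 6/5, 0).
Solving gives a_0 = 0, a_1 = 9/5, a_2 = 0, so
  g(x) = 9*x/5.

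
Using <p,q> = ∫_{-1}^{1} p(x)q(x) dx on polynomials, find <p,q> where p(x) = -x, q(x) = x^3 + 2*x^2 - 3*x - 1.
<p,q> = 8/5

Expand the product: p(x)·q(x) = -x^4 - 2*x^3 + 3*x^2 + x.
∫_{-1}^{1} of each monomial x^k gives [2/(k+1) if k even, 0 if k odd]. Integrating term-by-term (or equivalently evaluating the antiderivative F(x) = -x^5/5 - x^4/2 + x^3 + x^2/2 at the endpoints):
  F(1) − F(−1) = 4/5 − (-4/5) = 8/5.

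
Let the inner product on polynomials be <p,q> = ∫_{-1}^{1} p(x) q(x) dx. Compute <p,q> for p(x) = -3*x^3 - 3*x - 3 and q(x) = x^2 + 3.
<p,q> = -20

Expand the product: p(x)·q(x) = -3*x^5 - 12*x^3 - 3*x^2 - 9*x - 9.
∫_{-1}^{1} of each monomial x^k gives [2/(k+1) if k even, 0 if k odd]. Integrating term-by-term (or equivalently evaluating the antiderivative F(x) = -x^6/2 - 3*x^4 - x^3 - 9*x^2/2 - 9*x at the endpoints):
  F(1) − F(−1) = -18 − (2) = -20.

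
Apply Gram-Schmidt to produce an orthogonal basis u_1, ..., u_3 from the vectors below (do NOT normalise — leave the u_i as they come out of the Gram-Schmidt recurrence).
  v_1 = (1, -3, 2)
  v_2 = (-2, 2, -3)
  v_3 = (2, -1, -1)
Orthogonal basis:
  u_1 = (1, -3, 2)
  u_2 = (-1, -1, -1)
  u_3 = (25/14, -5/14, -10/7)

Apply the Gram-Schmidt recurrence
  u_1 = v_1
  u_i = v_i − Σ_{j<i} ((v_i · u_j) / (u_j · u_j)) · u_j.

Step by step this gives:
  u_1 = (1, -3, 2)
  u_2 = (-1, -1, -1)
  u_3 = (25/14, -5/14, -10/7)

Orthogonality check:
  u_2 · u_1 = 0 (should be 0)
  u_3 · u_1 = 0 (should be 0)
  u_3 · u_2 = 0 (should be 0)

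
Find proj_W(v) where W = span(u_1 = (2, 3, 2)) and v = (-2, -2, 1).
proj_W(v) = (-16/17, -24/17, -16/17)

Set up U = [u_1 | ... | u_1] ∈ R^(3×1). The projector onto W = col(U) is P = U (U^T U)^(-1) U^T.
Compute U^T U =
  [17],
and U^T v = (-8).
Solve U^T U · c = U^T v for the coefficients: c = (-8/17). The projection is proj_W(v) = U c.
Check: (v - proj_W(v)) · u_1 = 0  (should be 0).
Result: proj_W(v) = (-16/17, -24/17, -16/17).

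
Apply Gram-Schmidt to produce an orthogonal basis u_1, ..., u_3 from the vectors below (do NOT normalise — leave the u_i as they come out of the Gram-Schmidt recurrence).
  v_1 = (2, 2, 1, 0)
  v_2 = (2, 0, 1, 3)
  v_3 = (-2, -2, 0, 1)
Orthogonal basis:
  u_1 = (2, 2, 1, 0)
  u_2 = (8/9, -10/9, 4/9, 3)
  u_3 = (-50/101, 12/101, 76/101, 8/101)

Apply the Gram-Schmidt recurrence
  u_1 = v_1
  u_i = v_i − Σ_{j<i} ((v_i · u_j) / (u_j · u_j)) · u_j.

Step by step this gives:
  u_1 = (2, 2, 1, 0)
  u_2 = (8/9, -10/9, 4/9, 3)
  u_3 = (-50/101, 12/101, 76/101, 8/101)

Orthogonality check:
  u_2 · u_1 = 0 (should be 0)
  u_3 · u_1 = 0 (should be 0)
  u_3 · u_2 = 0 (should be 0)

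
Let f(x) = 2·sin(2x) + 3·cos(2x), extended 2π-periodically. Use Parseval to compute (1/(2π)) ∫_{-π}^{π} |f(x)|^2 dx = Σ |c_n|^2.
Σ |c_n|^2 = 13/2

Expand |f|^2 and use orthogonality of {sin(nx), cos(mx)} on [-π, π]:
  ∫_{-π}^{π} sin(nx)^2 dx = π, ∫ cos(mx)^2 dx = π, and cross terms integrate to 0.
So ∫_{-π}^{π} f(x)^2 dx = 2^2 · π + 3^2 · π = (4 + 9)π.
Divide by 2π: (4 + 9)/2 = 13/2.
By Parseval, this equals Σ |c_n|^2.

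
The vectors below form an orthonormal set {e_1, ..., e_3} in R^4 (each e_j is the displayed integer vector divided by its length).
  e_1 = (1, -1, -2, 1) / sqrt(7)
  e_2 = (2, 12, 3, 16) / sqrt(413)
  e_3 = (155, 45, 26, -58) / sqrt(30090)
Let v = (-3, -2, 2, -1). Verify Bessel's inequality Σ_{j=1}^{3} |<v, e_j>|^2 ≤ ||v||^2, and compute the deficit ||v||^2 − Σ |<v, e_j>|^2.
Σ |<v, e_j>|^2 = 1591/102; ||v||^2 = 18; deficit = 245/102

Write each e_j = u_j / sqrt(<u_j, u_j>) where u_j is the displayed integer vector. Then <v, e_j> = <v, u_j> / sqrt(<u_j, u_j>), so |<v, e_j>|^2 = <v, u_j>^2 / <u_j, u_j>.
Coefficients: <v, e_1> = -6/sqrt(7), <v, e_2> = -40/sqrt(413), <v, e_3> = -445/sqrt(30090).
Square and sum: Σ |<v, e_j>|^2 = 1591/102.
Compute ||v||^2 = v·v = 18.
Deficit = 18 − 1591/102 = 245/102 ≥ 0, confirming Bessel's inequality. (The deficit equals ||v − Σ <v,e_j> e_j||^2, the squared distance from v to span{e_j}.)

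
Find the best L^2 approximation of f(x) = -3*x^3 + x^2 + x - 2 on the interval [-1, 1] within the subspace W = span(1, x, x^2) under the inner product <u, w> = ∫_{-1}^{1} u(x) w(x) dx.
g(x) = x^2 - 4*x/5 - 2

The best approximation g ∈ W is the orthogonal projection of f onto W. Writing g = a_0 + a_1 x + a_2 x^2, the coefficients solve the normal equations G · a = b where
  G_{ij} = <φ_i, φ_j> and b_i = <f, φ_i>, with φ_0 = 1, φ_1 = x, φ_2 = x^2.
G =
  [2, 0, 2/3]
  [0, 2/3, 0]
  [2/3, 0, 2/5],
b = (-10/3, -8/15, -14/15).
Solving gives a_0 = -2, a_1 = -4/5, a_2 = 1, so
  g(x) = x^2 - 4*x/5 - 2.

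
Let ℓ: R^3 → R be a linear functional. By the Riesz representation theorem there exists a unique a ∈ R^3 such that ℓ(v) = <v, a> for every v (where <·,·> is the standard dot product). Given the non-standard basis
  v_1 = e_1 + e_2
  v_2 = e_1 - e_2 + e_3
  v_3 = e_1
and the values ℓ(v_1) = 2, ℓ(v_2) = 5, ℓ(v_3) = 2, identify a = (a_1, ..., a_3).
a = (2, 0, 3)

Write a = (a_1, ..., a_3) in the standard basis. For each basis vector v_i, ℓ(v_i) = <v_i, a> is a linear equation in the a_j's. Collect the n equations into a matrix system V a = ℓ, where row i of V is v_i (expressed in the standard basis). Since V is invertible (lower-triangular with 1s on the diagonal, up to permutation), solve by back-substitution:
  V =
[[1, 1, 0],
 [1, -1, 1],
 [1, 0, 0]]
  V a = (2, 5, 2)
Solving gives a = (2, 0, 3).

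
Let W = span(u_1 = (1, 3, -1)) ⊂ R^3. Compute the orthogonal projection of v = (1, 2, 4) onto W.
proj_W(v) = (3/11, 9/11, -3/11)

Set up U = [u_1 | ... | u_1] ∈ R^(3×1). The projector onto W = col(U) is P = U (U^T U)^(-1) U^T.
Compute U^T U =
  [11],
and U^T v = (3).
Solve U^T U · c = U^T v for the coefficients: c = (3/11). The projection is proj_W(v) = U c.
Check: (v - proj_W(v)) · u_1 = 0  (should be 0).
Result: proj_W(v) = (3/11, 9/11, -3/11).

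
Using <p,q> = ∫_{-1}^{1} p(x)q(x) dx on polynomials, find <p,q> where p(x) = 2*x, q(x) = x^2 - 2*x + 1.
<p,q> = -8/3

Expand the product: p(x)·q(x) = 2*x^3 - 4*x^2 + 2*x.
∫_{-1}^{1} of each monomial x^k gives [2/(k+1) if k even, 0 if k odd]. Integrating term-by-term (or equivalently evaluating the antiderivative F(x) = x^4/2 - 4*x^3/3 + x^2 at the endpoints):
  F(1) − F(−1) = 1/6 − (17/6) = -8/3.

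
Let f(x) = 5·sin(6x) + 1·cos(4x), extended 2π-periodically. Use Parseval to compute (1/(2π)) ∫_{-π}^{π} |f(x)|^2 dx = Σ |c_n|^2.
Σ |c_n|^2 = 13

Expand |f|^2 and use orthogonality of {sin(nx), cos(mx)} on [-π, π]:
  ∫_{-π}^{π} sin(nx)^2 dx = π, ∫ cos(mx)^2 dx = π, and cross terms integrate to 0.
So ∫_{-π}^{π} f(x)^2 dx = 5^2 · π + 1^2 · π = (25 + 1)π.
Divide by 2π: (25 + 1)/2 = 13.
By Parseval, this equals Σ |c_n|^2.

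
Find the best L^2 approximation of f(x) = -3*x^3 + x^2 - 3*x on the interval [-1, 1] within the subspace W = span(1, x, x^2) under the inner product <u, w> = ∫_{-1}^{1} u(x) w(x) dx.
g(x) = x^2 - 24*x/5

The best approximation g ∈ W is the orthogonal projection of f onto W. Writing g = a_0 + a_1 x + a_2 x^2, the coefficients solve the normal equations G · a = b where
  G_{ij} = <φ_i, φ_j> and b_i = <f, φ_i>, with φ_0 = 1, φ_1 = x, φ_2 = x^2.
G =
  [2, 0, 2/3]
  [0, 2/3, 0]
  [2/3, 0, 2/5],
b = (2/3, -16/5, 2/5).
Solving gives a_0 = 0, a_1 = -24/5, a_2 = 1, so
  g(x) = x^2 - 24*x/5.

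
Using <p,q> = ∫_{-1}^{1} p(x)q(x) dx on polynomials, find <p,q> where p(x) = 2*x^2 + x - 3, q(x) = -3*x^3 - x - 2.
<p,q> = 112/15

Expand the product: p(x)·q(x) = -6*x^5 - 3*x^4 + 7*x^3 - 5*x^2 + x + 6.
∫_{-1}^{1} of each monomial x^k gives [2/(k+1) if k even, 0 if k odd]. Integrating term-by-term (or equivalently evaluating the antiderivative F(x) = -x^6 - 3*x^5/5 + 7*x^4/4 - 5*x^3/3 + x^2/2 + 6*x at the endpoints):
  F(1) − F(−1) = 299/60 − (-149/60) = 112/15.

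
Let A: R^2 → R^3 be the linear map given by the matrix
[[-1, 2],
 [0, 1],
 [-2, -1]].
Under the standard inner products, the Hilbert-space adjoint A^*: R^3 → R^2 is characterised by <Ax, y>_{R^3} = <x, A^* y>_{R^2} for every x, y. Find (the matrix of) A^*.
A^* = A^T =
[[-1, 0, -2],
 [2, 1, -1]]

For real matrices with standard dot products, the defining identity <Ax, y> = <x, A^* y> gives (Ax)^T y = x^T (A^*) y, i.e. x^T A^T y = x^T (A^*) y. Since this holds for all x, y, we must have A^* = A^T. Therefore
A^* =
[[-1, 0, -2],
 [2, 1, -1]].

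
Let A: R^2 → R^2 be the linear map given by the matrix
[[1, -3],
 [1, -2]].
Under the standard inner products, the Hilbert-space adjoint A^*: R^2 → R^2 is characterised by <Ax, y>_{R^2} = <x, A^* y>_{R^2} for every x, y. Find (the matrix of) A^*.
A^* = A^T =
[[1, 1],
 [-3, -2]]

For real matrices with standard dot products, the defining identity <Ax, y> = <x, A^* y> gives (Ax)^T y = x^T (A^*) y, i.e. x^T A^T y = x^T (A^*) y. Since this holds for all x, y, we must have A^* = A^T. Therefore
A^* =
[[1, 1],
 [-3, -2]].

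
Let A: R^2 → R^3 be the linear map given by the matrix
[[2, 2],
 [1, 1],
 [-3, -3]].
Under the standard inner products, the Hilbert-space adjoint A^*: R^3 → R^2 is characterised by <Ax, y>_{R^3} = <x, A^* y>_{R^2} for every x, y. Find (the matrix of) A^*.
A^* = A^T =
[[2, 1, -3],
 [2, 1, -3]]

For real matrices with standard dot products, the defining identity <Ax, y> = <x, A^* y> gives (Ax)^T y = x^T (A^*) y, i.e. x^T A^T y = x^T (A^*) y. Since this holds for all x, y, we must have A^* = A^T. Therefore
A^* =
[[2, 1, -3],
 [2, 1, -3]].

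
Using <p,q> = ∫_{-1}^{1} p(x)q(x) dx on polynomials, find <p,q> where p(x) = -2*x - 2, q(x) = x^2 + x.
<p,q> = -8/3

Expand the product: p(x)·q(x) = -2*x^3 - 4*x^2 - 2*x.
∫_{-1}^{1} of each monomial x^k gives [2/(k+1) if k even, 0 if k odd]. Integrating term-by-term (or equivalently evaluating the antiderivative F(x) = -x^4/2 - 4*x^3/3 - x^2 at the endpoints):
  F(1) − F(−1) = -17/6 − (-1/6) = -8/3.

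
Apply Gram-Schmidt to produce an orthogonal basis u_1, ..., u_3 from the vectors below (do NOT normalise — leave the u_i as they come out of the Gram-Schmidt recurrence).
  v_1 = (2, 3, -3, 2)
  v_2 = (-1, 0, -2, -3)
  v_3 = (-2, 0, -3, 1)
Orthogonal basis:
  u_1 = (2, 3, -3, 2)
  u_2 = (-11/13, 3/13, -29/13, -37/13)
  u_3 = (-11/5, -9/10, -13/10, 8/5)

Apply the Gram-Schmidt recurrence
  u_1 = v_1
  u_i = v_i − Σ_{j<i} ((v_i · u_j) / (u_j · u_j)) · u_j.

Step by step this gives:
  u_1 = (2, 3, -3, 2)
  u_2 = (-11/13, 3/13, -29/13, -37/13)
  u_3 = (-11/5, -9/10, -13/10, 8/5)

Orthogonality check:
  u_2 · u_1 = 0 (should be 0)
  u_3 · u_1 = 0 (should be 0)
  u_3 · u_2 = 0 (should be 0)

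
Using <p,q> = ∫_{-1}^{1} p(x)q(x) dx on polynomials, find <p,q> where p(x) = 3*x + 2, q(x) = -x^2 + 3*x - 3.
<p,q> = -22/3

Expand the product: p(x)·q(x) = -3*x^3 + 7*x^2 - 3*x - 6.
∫_{-1}^{1} of each monomial x^k gives [2/(k+1) if k even, 0 if k odd]. Integrating term-by-term (or equivalently evaluating the antiderivative F(x) = -3*x^4/4 + 7*x^3/3 - 3*x^2/2 - 6*x at the endpoints):
  F(1) − F(−1) = -71/12 − (17/12) = -22/3.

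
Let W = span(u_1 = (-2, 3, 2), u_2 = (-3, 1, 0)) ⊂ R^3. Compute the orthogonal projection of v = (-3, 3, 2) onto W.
proj_W(v) = (-263/89, 279/89, 164/89)

Set up U = [u_1 | ... | u_2] ∈ R^(3×2). The projector onto W = col(U) is P = U (U^T U)^(-1) U^T.
Compute U^T U =
  [17, 9]
  [9, 10],
and U^T v = (19, 12).
Solve U^T U · c = U^T v for the coefficients: c = (82/89, 33/89). The projection is proj_W(v) = U c.
Check: (v - proj_W(v)) · u_1 = 0  (should be 0).
Check: (v - proj_W(v)) · u_2 = 0  (should be 0).
Result: proj_W(v) = (-263/89, 279/89, 164/89).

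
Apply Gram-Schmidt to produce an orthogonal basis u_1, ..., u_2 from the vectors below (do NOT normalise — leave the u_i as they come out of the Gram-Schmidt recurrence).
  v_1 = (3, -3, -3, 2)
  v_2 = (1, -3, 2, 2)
Orthogonal basis:
  u_1 = (3, -3, -3, 2)
  u_2 = (1/31, -63/31, 92/31, 42/31)

Apply the Gram-Schmidt recurrence
  u_1 = v_1
  u_i = v_i − Σ_{j<i} ((v_i · u_j) / (u_j · u_j)) · u_j.

Step by step this gives:
  u_1 = (3, -3, -3, 2)
  u_2 = (1/31, -63/31, 92/31, 42/31)

Orthogonality check:
  u_2 · u_1 = 0 (should be 0)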